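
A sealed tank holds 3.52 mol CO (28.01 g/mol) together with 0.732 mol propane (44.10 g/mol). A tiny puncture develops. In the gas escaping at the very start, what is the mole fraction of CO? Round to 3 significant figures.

0.858

Each component's effusion rate ∝ (its partial pressure)·(1/√M) ∝ n_i/√M_i.
x_CO(eff) = (n_CO/√M_CO) / (n_CO/√M_CO + n_C₃H₈/√M_C₃H₈)
= (3.52/√28.01) / (3.52/√28.01 + 0.732/√44.10) = 0.6651/(0.6651 + 0.1102) = 0.858.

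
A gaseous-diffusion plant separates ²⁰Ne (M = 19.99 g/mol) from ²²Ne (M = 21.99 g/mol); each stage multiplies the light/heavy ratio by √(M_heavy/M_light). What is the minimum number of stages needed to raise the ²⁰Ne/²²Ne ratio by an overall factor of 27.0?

70

Per stage α = (21.99/19.99)^(1/2) = 1.10005^0.5, giving ln α = 0.04768.
Need α^N ≥ 27.0 ⇒ N ≥ ln(27.0) / ln α = 3.296 / 0.04768 = 69.13.
So at least 70 stages are needed.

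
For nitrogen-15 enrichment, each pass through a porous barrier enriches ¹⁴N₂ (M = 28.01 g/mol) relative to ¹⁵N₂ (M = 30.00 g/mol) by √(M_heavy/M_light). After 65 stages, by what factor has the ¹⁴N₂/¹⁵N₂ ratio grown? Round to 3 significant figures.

The single-stage factor is √(M_heavy/M_light), so 65 stages give [√(30.00/28.01)]^65 = (30.00/28.01)^(65/2).
= 1.07105^(65/2) = 9.31.

9.31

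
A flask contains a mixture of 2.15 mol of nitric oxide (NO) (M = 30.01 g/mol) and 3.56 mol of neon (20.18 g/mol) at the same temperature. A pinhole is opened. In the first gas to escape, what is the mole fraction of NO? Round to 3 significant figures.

Rate_i ∝ x_i/√M_i (Graham's law weighted by mole fraction), so the effusate composition follows n_i/√M_i.
So x_NO in the escaping gas = (n_NO/√M_NO) / Σ(n_i/√M_i)
= (2.15/√30.01) / (2.15/√30.01 + 3.56/√20.18) = 0.3925/(0.3925 + 0.7925) = 0.331.

0.331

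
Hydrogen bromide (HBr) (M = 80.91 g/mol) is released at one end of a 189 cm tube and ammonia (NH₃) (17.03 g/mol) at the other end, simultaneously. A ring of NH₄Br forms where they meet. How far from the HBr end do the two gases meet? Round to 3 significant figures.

Graham's law gives d_HBr/d_NH₃ = rate_HBr/rate_NH₃ = √(M_NH₃/M_HBr) = √(17.03/80.91) = 0.4588.
With d_HBr + d_NH₃ = 189 cm, d_NH₃ = 189/(1 + 0.4588) = 129.6 cm.
d_HBr = 189 − 129.6 = 59.4 cm.

59.4 cm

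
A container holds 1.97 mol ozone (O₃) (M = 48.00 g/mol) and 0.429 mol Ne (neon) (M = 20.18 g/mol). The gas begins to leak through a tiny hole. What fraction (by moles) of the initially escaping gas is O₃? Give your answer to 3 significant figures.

Effusion rate of each component ∝ n_i/√M_i (partial pressure × 1/√M).
x_O₃(eff) = (n_O₃/√M_O₃) / (n_O₃/√M_O₃ + n_Ne/√M_Ne)
= (1.97/√48.00) / (1.97/√48.00 + 0.429/√20.18) = 0.2843/(0.2843 + 0.09550) = 0.749.

0.749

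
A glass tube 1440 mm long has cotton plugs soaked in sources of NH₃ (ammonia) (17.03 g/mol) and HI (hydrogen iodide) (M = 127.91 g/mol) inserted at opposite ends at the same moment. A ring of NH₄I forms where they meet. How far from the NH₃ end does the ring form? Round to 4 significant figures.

1055 mm

In equal time, each gas travels a distance ∝ its rate ∝ 1/√M, so d_NH₃/d_HI = √(M_HI/M_NH₃) = √(127.91/17.03) = 2.741.
With d_NH₃ + d_HI = 1440 mm, d_HI = 1440/(1 + 2.741) = 385.0 mm.
d_NH₃ = 1440 − 385.0 = 1055 mm.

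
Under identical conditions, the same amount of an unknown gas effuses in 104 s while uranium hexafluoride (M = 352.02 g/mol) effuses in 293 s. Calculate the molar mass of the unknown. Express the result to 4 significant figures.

Using Graham's law: t_X/t_UF₆ = √(M_X/M_UF₆).
104/293 = 0.3549 = √(M_X/352.02)
M_X = 352.02 × 0.3549² = 352.02 × 0.1260 = 44.35 g/mol

44.35 g/mol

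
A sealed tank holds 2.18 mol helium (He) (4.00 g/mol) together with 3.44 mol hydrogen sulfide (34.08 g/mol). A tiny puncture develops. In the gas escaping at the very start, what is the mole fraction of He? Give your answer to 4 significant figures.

0.6491

Effusion rate of each component ∝ n_i/√M_i (partial pressure × 1/√M).
So x_He in the escaping gas = (n_He/√M_He) / Σ(n_i/√M_i)
= (2.18/√4.00) / (2.18/√4.00 + 3.44/√34.08) = 1.090/(1.090 + 0.5893) = 0.6491.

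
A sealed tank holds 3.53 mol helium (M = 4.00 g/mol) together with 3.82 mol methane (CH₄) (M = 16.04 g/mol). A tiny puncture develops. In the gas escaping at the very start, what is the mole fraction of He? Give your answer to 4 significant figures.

Effusion rate of each component ∝ n_i/√M_i (partial pressure × 1/√M).
x_He(eff) = (n_He/√M_He) / (n_He/√M_He + n_CH₄/√M_CH₄)
= (3.53/√4.00) / (3.53/√4.00 + 3.82/√16.04) = 1.765/(1.765 + 0.9538) = 0.6492.

0.6492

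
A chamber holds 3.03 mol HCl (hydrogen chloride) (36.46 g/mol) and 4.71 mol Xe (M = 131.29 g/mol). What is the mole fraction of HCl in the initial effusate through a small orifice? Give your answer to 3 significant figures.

Each component's effusion rate ∝ (its partial pressure)·(1/√M) ∝ n_i/√M_i.
x_HCl(eff) = (n_HCl/√M_HCl) / (n_HCl/√M_HCl + n_Xe/√M_Xe)
= (3.03/√36.46) / (3.03/√36.46 + 4.71/√131.29) = 0.5018/(0.5018 + 0.4111) = 0.550.

0.550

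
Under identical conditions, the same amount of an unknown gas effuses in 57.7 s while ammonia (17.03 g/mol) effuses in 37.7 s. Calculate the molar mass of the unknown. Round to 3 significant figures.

Since effusion rate ∝ 1/√M, t_X/t_NH₃ = √(M_X/M_NH₃).
57.7/37.7 = 1.531 = √(M_X/17.03)
M_X = 17.03 × 1.531² = 17.03 × 2.342 = 39.9 g/mol

39.9 g/mol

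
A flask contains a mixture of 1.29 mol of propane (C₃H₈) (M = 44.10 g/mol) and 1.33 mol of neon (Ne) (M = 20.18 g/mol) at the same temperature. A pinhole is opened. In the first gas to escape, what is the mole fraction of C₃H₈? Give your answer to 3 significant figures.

Rate_i ∝ x_i/√M_i (Graham's law weighted by mole fraction), so the effusate composition follows n_i/√M_i.
x_C₃H₈(eff) = (n_C₃H₈/√M_C₃H₈) / (n_C₃H₈/√M_C₃H₈ + n_Ne/√M_Ne)
= (1.29/√44.10) / (1.29/√44.10 + 1.33/√20.18) = 0.1943/(0.1943 + 0.2961) = 0.396.

0.396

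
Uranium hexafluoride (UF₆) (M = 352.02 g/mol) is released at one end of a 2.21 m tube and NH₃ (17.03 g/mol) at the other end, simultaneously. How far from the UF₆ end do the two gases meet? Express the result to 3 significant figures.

Distances travelled in equal time are proportional to diffusion rates, so d_UF₆/d_NH₃ = √(M_NH₃/M_UF₆) = √(17.03/352.02) = 0.2199.
With d_UF₆ + d_NH₃ = 2.21 m, d_NH₃ = 2.21/(1 + 0.2199) = 1.812 m.
d_UF₆ = 2.21 − 1.812 = 0.398 m.

0.398 m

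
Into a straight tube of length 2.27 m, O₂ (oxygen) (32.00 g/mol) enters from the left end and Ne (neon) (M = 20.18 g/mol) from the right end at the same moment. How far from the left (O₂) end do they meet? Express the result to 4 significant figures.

Graham's law gives d_O₂/d_Ne = rate_O₂/rate_Ne = √(M_Ne/M_O₂) = √(20.18/32.00) = 0.7941.
With d_O₂ + d_Ne = 2.27 m, d_Ne = 2.27/(1 + 0.7941) = 1.265 m.
d_O₂ = 2.27 − 1.265 = 1.005 m.

1.005 m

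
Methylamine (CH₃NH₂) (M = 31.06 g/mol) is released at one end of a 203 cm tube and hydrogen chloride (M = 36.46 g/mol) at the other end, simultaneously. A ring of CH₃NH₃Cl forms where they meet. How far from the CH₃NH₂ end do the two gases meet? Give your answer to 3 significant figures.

Graham's law gives d_CH₃NH₂/d_HCl = rate_CH₃NH₂/rate_HCl = √(M_HCl/M_CH₃NH₂) = √(36.46/31.06) = 1.083.
With d_CH₃NH₂ + d_HCl = 203 cm, d_HCl = 203/(1 + 1.083) = 97.43 cm.
d_CH₃NH₂ = 203 − 97.43 = 106 cm.

106 cm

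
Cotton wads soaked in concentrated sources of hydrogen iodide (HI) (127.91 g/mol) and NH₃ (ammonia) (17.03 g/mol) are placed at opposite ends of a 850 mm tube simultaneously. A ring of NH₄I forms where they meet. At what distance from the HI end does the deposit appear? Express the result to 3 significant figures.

The fronts meet when d_HI + d_NH₃ = L with d_HI/d_NH₃ = √(M_NH₃/M_HI) (Graham's law). Here √(M_NH₃/M_HI) = √(17.03/127.91) = 0.3649.
With d_HI + d_NH₃ = 850 mm, d_NH₃ = 850/(1 + 0.3649) = 622.8 mm.
d_HI = 850 − 622.8 = 227 mm.

227 mm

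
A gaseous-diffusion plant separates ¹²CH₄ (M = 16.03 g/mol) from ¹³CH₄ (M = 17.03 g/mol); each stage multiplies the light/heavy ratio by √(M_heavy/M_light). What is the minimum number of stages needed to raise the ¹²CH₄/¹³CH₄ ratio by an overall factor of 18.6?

97

With α = √(17.03/16.03) per stage, ln α = ½ ln(1.06238) = 0.03026.
Need α^N ≥ 18.6 ⇒ N ≥ ln(18.6) / ln α = 2.923 / 0.03026 = 96.61.
Minimum whole number of stages: N = 97.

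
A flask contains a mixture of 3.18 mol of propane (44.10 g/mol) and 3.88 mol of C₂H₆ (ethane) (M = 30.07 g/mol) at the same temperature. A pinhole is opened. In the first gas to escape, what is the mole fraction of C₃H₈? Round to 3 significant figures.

The effusion rate of species i is ∝ p_i/√M_i ∝ n_i/√M_i.
x_C₃H₈(eff) = (n_C₃H₈/√M_C₃H₈) / (n_C₃H₈/√M_C₃H₈ + n_C₂H₆/√M_C₂H₆)
= (3.18/√44.10) / (3.18/√44.10 + 3.88/√30.07) = 0.4789/(0.4789 + 0.7076) = 0.404.

0.404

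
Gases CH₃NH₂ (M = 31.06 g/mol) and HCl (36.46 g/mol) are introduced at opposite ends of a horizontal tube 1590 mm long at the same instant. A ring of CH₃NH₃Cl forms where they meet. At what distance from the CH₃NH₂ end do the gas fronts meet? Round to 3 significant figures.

In equal time, each gas travels a distance ∝ its rate ∝ 1/√M, so d_CH₃NH₂/d_HCl = √(M_HCl/M_CH₃NH₂) = √(36.46/31.06) = 1.083.
With d_CH₃NH₂ + d_HCl = 1590 mm, d_HCl = 1590/(1 + 1.083) = 763.2 mm.
d_CH₃NH₂ = 1590 − 763.2 = 827 mm.

827 mm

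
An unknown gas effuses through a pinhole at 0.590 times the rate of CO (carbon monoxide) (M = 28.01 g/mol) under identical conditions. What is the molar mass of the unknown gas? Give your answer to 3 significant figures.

Graham's law gives rate_X/rate_CO = √(M_CO/M_X).
0.590 = √(28.01/M_X)
M_X = 28.01 / 0.590² = 28.01 / 0.3481 = 80.5 g/mol

80.5 g/mol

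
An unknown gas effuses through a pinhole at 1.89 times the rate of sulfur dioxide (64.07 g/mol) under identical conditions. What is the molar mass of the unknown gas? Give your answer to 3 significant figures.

Graham's law gives rate_X/rate_SO₂ = √(M_SO₂/M_X).
1.89 = √(64.07/M_X)
M_X = 64.07 / 1.89² = 64.07 / 3.572 = 17.9 g/mol

17.9 g/mol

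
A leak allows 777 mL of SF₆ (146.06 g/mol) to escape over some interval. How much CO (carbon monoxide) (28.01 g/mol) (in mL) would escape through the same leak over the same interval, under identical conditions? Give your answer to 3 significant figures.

1770 mL

Using Graham's law: rate_CO/rate_SF₆ = √(M_SF₆/M_CO) = √(146.06/28.01) = √5.215 = 2.284.
So the volume for CO is 777 × 2.284 = 1770 mL.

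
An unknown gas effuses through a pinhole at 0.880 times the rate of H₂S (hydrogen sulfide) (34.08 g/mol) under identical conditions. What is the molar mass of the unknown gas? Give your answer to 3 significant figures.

Graham's law gives rate_X/rate_H₂S = √(M_H₂S/M_X).
0.880 = √(34.08/M_X)
M_X = 34.08 / 0.880² = 34.08 / 0.7744 = 44.0 g/mol

44.0 g/mol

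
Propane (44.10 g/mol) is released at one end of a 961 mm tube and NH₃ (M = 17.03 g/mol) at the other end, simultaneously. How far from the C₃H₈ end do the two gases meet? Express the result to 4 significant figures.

368.3 mm

The fronts meet when d_C₃H₈ + d_NH₃ = L with d_C₃H₈/d_NH₃ = √(M_NH₃/M_C₃H₈) (Graham's law). Here √(M_NH₃/M_C₃H₈) = √(17.03/44.10) = 0.6214.
With d_C₃H₈ + d_NH₃ = 961 mm, d_NH₃ = 961/(1 + 0.6214) = 592.7 mm.
d_C₃H₈ = 961 − 592.7 = 368.3 mm.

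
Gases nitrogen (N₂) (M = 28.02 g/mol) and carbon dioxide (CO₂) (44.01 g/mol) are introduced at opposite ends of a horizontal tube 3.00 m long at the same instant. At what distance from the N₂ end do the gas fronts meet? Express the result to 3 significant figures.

1.67 m

Graham's law gives d_N₂/d_CO₂ = rate_N₂/rate_CO₂ = √(M_CO₂/M_N₂) = √(44.01/28.02) = 1.253.
With d_N₂ + d_CO₂ = 3.00 m, d_CO₂ = 3.00/(1 + 1.253) = 1.331 m.
d_N₂ = 3.00 − 1.331 = 1.67 m.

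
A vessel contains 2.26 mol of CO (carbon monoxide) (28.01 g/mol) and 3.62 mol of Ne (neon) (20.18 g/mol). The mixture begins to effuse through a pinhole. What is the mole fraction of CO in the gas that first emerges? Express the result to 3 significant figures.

Effusion rate of each component ∝ n_i/√M_i (partial pressure × 1/√M).
x_CO(eff) = (n_CO/√M_CO) / (n_CO/√M_CO + n_Ne/√M_Ne)
= (2.26/√28.01) / (2.26/√28.01 + 3.62/√20.18) = 0.4270/(0.4270 + 0.8058) = 0.346.

0.346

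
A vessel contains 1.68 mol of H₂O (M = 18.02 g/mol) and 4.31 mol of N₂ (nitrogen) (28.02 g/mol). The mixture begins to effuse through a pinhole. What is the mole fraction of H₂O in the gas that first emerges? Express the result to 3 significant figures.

Rate_i ∝ x_i/√M_i (Graham's law weighted by mole fraction), so the effusate composition follows n_i/√M_i.
So x_H₂O in the escaping gas = (n_H₂O/√M_H₂O) / Σ(n_i/√M_i)
= (1.68/√18.02) / (1.68/√18.02 + 4.31/√28.02) = 0.3958/(0.3958 + 0.8142) = 0.327.

0.327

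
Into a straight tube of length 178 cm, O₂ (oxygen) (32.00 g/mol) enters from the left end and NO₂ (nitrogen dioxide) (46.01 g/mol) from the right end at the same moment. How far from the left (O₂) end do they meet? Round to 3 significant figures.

Graham's law gives d_O₂/d_NO₂ = rate_O₂/rate_NO₂ = √(M_NO₂/M_O₂) = √(46.01/32.00) = 1.199.
With d_O₂ + d_NO₂ = 178 cm, d_NO₂ = 178/(1 + 1.199) = 80.94 cm.
d_O₂ = 178 − 80.94 = 97.1 cm.

97.1 cm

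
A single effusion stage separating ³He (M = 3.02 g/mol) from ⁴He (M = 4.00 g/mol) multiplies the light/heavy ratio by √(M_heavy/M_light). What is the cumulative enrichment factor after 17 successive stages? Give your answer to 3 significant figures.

10.9

Each stage multiplies the ratio by α = √(4.00/3.02), so after 17 stages the overall factor is α^17 = (4.00/3.02)^(17/2).
= 1.32450^(17/2) = 10.9.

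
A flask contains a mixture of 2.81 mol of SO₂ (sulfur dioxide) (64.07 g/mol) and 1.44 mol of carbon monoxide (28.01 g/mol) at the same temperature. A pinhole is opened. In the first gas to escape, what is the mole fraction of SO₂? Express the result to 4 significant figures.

Effusion rate of each component ∝ n_i/√M_i (partial pressure × 1/√M).
Mole fraction of SO₂ in the effusate = (n_SO₂/√M_SO₂) / (n_SO₂/√M_SO₂ + n_CO/√M_CO)
= (2.81/√64.07) / (2.81/√64.07 + 1.44/√28.01) = 0.3511/(0.3511 + 0.2721) = 0.5634.

0.5634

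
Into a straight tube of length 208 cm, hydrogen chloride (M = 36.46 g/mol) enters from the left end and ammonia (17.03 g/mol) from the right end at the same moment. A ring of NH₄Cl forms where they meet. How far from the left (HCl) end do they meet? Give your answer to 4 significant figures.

84.44 cm

In equal time, each gas travels a distance ∝ its rate ∝ 1/√M, so d_HCl/d_NH₃ = √(M_NH₃/M_HCl) = √(17.03/36.46) = 0.6834.
With d_HCl + d_NH₃ = 208 cm, d_NH₃ = 208/(1 + 0.6834) = 123.6 cm.
d_HCl = 208 − 123.6 = 84.44 cm.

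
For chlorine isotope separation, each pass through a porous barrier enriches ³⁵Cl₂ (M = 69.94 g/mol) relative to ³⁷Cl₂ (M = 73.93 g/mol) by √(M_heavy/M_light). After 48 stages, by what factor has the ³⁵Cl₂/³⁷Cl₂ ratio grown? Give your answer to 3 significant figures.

The single-stage factor is √(M_heavy/M_light), so 48 stages give [√(73.93/69.94)]^48 = (73.93/69.94)^(48/2).
= 1.05705^24 = 3.79.

3.79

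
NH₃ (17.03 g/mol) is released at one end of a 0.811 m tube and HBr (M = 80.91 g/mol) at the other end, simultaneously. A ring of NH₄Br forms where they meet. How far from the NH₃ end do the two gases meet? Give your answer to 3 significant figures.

In equal time, each gas travels a distance ∝ its rate ∝ 1/√M, so d_NH₃/d_HBr = √(M_HBr/M_NH₃) = √(80.91/17.03) = 2.180.
With d_NH₃ + d_HBr = 0.811 m, d_HBr = 0.811/(1 + 2.180) = 0.2551 m.
d_NH₃ = 0.811 − 0.2551 = 0.556 m.

0.556 m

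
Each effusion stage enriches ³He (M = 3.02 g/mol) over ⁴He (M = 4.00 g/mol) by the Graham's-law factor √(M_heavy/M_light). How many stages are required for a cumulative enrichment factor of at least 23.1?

23

Per stage α = (4.00/3.02)^(1/2) = 1.32450^0.5, giving ln α = 0.1405.
Need α^N ≥ 23.1 ⇒ N ≥ ln(23.1) / ln α = 3.140 / 0.1405 = 22.34.
Rounding up, N = 23 stages.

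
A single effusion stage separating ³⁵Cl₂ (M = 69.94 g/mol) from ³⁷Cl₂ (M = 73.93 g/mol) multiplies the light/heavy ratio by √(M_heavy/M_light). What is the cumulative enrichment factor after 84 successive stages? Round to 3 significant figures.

10.3

Overall factor = α^84 with α = √(73.93/69.94), i.e. (73.93/69.94)^(84/2).
= 1.05705^42 = 10.3.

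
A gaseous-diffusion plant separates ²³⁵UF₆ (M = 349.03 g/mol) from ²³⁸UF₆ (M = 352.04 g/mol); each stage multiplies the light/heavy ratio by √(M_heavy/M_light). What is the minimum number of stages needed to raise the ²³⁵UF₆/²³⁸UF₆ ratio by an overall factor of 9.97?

Per stage α = (352.04/349.03)^(1/2) = 1.00862^0.5, giving ln α = 0.004293.
Need α^N ≥ 9.97 ⇒ N ≥ ln(9.97) / ln α = 2.300 / 0.004293 = 535.60.
Minimum whole number of stages: N = 536.

536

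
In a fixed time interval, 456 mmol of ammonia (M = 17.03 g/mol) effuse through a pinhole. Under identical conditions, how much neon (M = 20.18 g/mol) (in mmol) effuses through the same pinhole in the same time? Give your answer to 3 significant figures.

Graham's law gives rate_Ne/rate_NH₃ = √(M_NH₃/M_Ne) = √(17.03/20.18) = √0.8439 = 0.9186.
So the amount for Ne is 456 × 0.9186 = 419 mmol.

419 mmol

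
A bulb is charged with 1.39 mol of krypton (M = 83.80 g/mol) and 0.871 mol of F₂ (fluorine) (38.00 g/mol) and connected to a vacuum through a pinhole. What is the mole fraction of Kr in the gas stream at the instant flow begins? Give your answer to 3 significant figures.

Rate_i ∝ x_i/√M_i (Graham's law weighted by mole fraction), so the effusate composition follows n_i/√M_i.
x_Kr(eff) = (n_Kr/√M_Kr) / (n_Kr/√M_Kr + n_F₂/√M_F₂)
= (1.39/√83.80) / (1.39/√83.80 + 0.871/√38.00) = 0.1518/(0.1518 + 0.1413) = 0.518.

0.518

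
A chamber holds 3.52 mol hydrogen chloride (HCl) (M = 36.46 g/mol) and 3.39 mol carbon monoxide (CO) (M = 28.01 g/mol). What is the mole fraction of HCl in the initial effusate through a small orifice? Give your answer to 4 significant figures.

0.4765

Each component's effusion rate ∝ (its partial pressure)·(1/√M) ∝ n_i/√M_i.
So x_HCl in the escaping gas = (n_HCl/√M_HCl) / Σ(n_i/√M_i)
= (3.52/√36.46) / (3.52/√36.46 + 3.39/√28.01) = 0.5830/(0.5830 + 0.6405) = 0.4765.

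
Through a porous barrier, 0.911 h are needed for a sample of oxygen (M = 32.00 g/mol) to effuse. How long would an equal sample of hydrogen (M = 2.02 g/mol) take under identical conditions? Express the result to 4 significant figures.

Graham's law gives t_H₂/t_O₂ = √(M_H₂/M_O₂) = √(2.02/32.00) = √0.06313 = 0.2512.
So the time for H₂ is 0.911 × 0.2512 = 0.2289 h.

0.2289 h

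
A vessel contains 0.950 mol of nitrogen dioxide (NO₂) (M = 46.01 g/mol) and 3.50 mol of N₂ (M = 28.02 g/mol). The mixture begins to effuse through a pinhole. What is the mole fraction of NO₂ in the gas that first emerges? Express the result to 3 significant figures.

Effusion rate of each component ∝ n_i/√M_i (partial pressure × 1/√M).
x_NO₂(eff) = (n_NO₂/√M_NO₂) / (n_NO₂/√M_NO₂ + n_N₂/√M_N₂)
= (0.950/√46.01) / (0.950/√46.01 + 3.50/√28.02) = 0.1401/(0.1401 + 0.6612) = 0.175.

0.175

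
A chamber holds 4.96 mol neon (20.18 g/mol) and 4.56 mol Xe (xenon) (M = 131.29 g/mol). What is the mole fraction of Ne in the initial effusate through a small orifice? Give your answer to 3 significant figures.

0.735

Rate_i ∝ x_i/√M_i (Graham's law weighted by mole fraction), so the effusate composition follows n_i/√M_i.
So x_Ne in the escaping gas = (n_Ne/√M_Ne) / Σ(n_i/√M_i)
= (4.96/√20.18) / (4.96/√20.18 + 4.56/√131.29) = 1.104/(1.104 + 0.3980) = 0.735.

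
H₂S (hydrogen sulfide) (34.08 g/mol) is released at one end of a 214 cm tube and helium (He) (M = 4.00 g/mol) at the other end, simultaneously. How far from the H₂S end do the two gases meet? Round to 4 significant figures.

54.61 cm

Distances travelled in equal time are proportional to diffusion rates, so d_H₂S/d_He = √(M_He/M_H₂S) = √(4.00/34.08) = 0.3426.
With d_H₂S + d_He = 214 cm, d_He = 214/(1 + 0.3426) = 159.4 cm.
d_H₂S = 214 − 159.4 = 54.61 cm.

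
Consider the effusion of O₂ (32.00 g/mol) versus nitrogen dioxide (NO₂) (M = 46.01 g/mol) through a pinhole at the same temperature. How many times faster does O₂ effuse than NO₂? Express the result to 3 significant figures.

From Graham's law, rate_O₂/rate_NO₂ = √(M_NO₂/M_O₂) = √(46.01/32.00) = √1.438 = 1.20.

1.20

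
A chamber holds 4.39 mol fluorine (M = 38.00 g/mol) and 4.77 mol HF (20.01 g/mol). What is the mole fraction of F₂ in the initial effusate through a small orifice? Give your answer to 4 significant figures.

0.4004

Rate_i ∝ x_i/√M_i (Graham's law weighted by mole fraction), so the effusate composition follows n_i/√M_i.
So x_F₂ in the escaping gas = (n_F₂/√M_F₂) / Σ(n_i/√M_i)
= (4.39/√38.00) / (4.39/√38.00 + 4.77/√20.01) = 0.7122/(0.7122 + 1.066) = 0.4004.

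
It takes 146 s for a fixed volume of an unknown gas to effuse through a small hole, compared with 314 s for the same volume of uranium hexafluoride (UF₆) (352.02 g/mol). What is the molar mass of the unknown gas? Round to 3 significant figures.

Using Graham's law: t_X/t_UF₆ = √(M_X/M_UF₆).
146/314 = 0.4650 = √(M_X/352.02)
M_X = 352.02 × 0.4650² = 352.02 × 0.2162 = 76.1 g/mol

76.1 g/mol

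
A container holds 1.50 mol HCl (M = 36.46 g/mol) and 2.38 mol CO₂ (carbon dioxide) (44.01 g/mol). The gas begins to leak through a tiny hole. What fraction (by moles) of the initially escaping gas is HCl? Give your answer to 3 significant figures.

The effusion rate of species i is ∝ p_i/√M_i ∝ n_i/√M_i.
x_HCl(eff) = (n_HCl/√M_HCl) / (n_HCl/√M_HCl + n_CO₂/√M_CO₂)
= (1.50/√36.46) / (1.50/√36.46 + 2.38/√44.01) = 0.2484/(0.2484 + 0.3588) = 0.409.

0.409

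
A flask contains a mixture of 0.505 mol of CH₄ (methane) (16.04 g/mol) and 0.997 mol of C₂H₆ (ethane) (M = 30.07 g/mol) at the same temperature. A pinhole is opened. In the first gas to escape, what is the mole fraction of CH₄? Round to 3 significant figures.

0.410

Each component's effusion rate ∝ (its partial pressure)·(1/√M) ∝ n_i/√M_i.
x_CH₄(eff) = (n_CH₄/√M_CH₄) / (n_CH₄/√M_CH₄ + n_C₂H₆/√M_C₂H₆)
= (0.505/√16.04) / (0.505/√16.04 + 0.997/√30.07) = 0.1261/(0.1261 + 0.1818) = 0.410.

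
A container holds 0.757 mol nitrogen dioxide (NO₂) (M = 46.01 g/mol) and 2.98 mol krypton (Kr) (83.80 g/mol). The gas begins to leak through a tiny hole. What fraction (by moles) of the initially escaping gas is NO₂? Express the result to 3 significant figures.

0.255

Rate_i ∝ x_i/√M_i (Graham's law weighted by mole fraction), so the effusate composition follows n_i/√M_i.
x_NO₂(eff) = (n_NO₂/√M_NO₂) / (n_NO₂/√M_NO₂ + n_Kr/√M_Kr)
= (0.757/√46.01) / (0.757/√46.01 + 2.98/√83.80) = 0.1116/(0.1116 + 0.3255) = 0.255.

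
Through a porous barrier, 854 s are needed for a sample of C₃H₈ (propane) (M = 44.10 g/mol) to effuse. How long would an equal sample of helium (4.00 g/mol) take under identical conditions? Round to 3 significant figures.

257 s

Graham's law gives t_He/t_C₃H₈ = √(M_He/M_C₃H₈) = √(4.00/44.10) = √0.09070 = 0.3012.
So the time for He is 854 × 0.3012 = 257 s.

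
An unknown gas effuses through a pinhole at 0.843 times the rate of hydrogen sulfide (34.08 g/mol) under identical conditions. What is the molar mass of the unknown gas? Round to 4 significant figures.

By Graham's law, rate_X/rate_H₂S = √(M_H₂S/M_X).
0.843 = √(34.08/M_X)
M_X = 34.08 / 0.843² = 34.08 / 0.7106 = 47.96 g/mol

47.96 g/mol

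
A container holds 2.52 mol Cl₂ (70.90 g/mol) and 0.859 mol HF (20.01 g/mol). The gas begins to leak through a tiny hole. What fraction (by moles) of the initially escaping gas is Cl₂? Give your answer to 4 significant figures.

0.6091

Each component's effusion rate ∝ (its partial pressure)·(1/√M) ∝ n_i/√M_i.
So x_Cl₂ in the escaping gas = (n_Cl₂/√M_Cl₂) / Σ(n_i/√M_i)
= (2.52/√70.90) / (2.52/√70.90 + 0.859/√20.01) = 0.2993/(0.2993 + 0.1920) = 0.6091.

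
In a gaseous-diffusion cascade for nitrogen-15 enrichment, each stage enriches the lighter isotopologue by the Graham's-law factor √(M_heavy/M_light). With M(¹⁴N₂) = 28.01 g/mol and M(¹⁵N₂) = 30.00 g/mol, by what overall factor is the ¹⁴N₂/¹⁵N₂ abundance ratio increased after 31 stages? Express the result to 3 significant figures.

2.90

Each stage multiplies the ratio by α = √(30.00/28.01), so after 31 stages the overall factor is α^31 = (30.00/28.01)^(31/2).
= 1.07105^(31/2) = 2.90.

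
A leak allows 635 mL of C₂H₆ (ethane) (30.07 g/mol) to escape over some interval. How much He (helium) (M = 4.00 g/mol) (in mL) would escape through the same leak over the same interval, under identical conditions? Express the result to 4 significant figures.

From Graham's law, rate_He/rate_C₂H₆ = √(M_C₂H₆/M_He) = √(30.07/4.00) = √7.518 = 2.742.
So the volume for He is 635 × 2.742 = 1741 mL.

1741 mL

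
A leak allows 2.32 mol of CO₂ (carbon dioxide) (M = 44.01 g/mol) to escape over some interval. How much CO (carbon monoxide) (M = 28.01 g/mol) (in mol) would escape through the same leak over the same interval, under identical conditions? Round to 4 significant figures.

Using Graham's law: rate_CO/rate_CO₂ = √(M_CO₂/M_CO) = √(44.01/28.01) = √1.571 = 1.253.
So the amount for CO is 2.32 × 1.253 = 2.908 mol.

2.908 mol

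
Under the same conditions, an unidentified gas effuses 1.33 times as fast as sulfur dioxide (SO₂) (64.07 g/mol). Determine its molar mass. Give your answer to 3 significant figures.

Since effusion rate ∝ 1/√M, rate_X/rate_SO₂ = √(M_SO₂/M_X).
1.33 = √(64.07/M_X)
M_X = 64.07 / 1.33² = 64.07 / 1.769 = 36.2 g/mol

36.2 g/mol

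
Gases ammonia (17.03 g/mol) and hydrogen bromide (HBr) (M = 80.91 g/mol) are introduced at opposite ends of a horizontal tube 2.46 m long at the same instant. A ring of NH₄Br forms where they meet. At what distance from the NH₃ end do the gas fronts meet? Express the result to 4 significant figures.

Distances travelled in equal time are proportional to diffusion rates, so d_NH₃/d_HBr = √(M_HBr/M_NH₃) = √(80.91/17.03) = 2.180.
With d_NH₃ + d_HBr = 2.46 m, d_HBr = 2.46/(1 + 2.180) = 0.7737 m.
d_NH₃ = 2.46 − 0.7737 = 1.686 m.

1.686 m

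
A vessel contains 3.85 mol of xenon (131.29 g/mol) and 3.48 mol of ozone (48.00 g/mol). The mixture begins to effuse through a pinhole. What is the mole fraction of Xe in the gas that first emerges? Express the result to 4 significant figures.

0.4008

Effusion rate of each component ∝ n_i/√M_i (partial pressure × 1/√M).
Mole fraction of Xe in the effusate = (n_Xe/√M_Xe) / (n_Xe/√M_Xe + n_O₃/√M_O₃)
= (3.85/√131.29) / (3.85/√131.29 + 3.48/√48.00) = 0.3360/(0.3360 + 0.5023) = 0.4008.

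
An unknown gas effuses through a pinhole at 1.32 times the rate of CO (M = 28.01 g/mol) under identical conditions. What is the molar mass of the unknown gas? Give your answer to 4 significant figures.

16.08 g/mol

By Graham's law, rate_X/rate_CO = √(M_CO/M_X).
1.32 = √(28.01/M_X)
M_X = 28.01 / 1.32² = 28.01 / 1.742 = 16.08 g/mol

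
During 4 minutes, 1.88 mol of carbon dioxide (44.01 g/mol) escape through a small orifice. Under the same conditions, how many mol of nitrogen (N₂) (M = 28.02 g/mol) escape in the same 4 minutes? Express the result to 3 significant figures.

2.36 mol

Since effusion rate ∝ 1/√M, rate_N₂/rate_CO₂ = √(M_CO₂/M_N₂) = √(44.01/28.02) = √1.571 = 1.253.
So the amount for N₂ is 1.88 × 1.253 = 2.36 mol.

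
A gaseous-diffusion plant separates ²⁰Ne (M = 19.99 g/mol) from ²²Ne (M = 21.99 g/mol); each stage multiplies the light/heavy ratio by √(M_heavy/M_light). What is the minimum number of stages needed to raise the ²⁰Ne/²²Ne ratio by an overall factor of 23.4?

Per stage α = (21.99/19.99)^(1/2) = 1.10005^0.5, giving ln α = 0.04768.
Need α^N ≥ 23.4 ⇒ N ≥ ln(23.4) / ln α = 3.153 / 0.04768 = 66.13.
So at least 67 stages are needed.

67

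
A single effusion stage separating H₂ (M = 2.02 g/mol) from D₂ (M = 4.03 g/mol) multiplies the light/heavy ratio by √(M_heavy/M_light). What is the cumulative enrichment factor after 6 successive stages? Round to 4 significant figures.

7.941

After 6 stages the ratio has grown by (√(4.03/2.02))^6 = (4.03/2.02)^(6/2).
= 1.99505^3 = 7.941.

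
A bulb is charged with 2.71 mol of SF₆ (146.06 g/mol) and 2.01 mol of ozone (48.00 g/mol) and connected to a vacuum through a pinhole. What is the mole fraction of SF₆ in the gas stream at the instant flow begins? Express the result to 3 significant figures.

0.436

Each component's effusion rate ∝ (its partial pressure)·(1/√M) ∝ n_i/√M_i.
Mole fraction of SF₆ in the effusate = (n_SF₆/√M_SF₆) / (n_SF₆/√M_SF₆ + n_O₃/√M_O₃)
= (2.71/√146.06) / (2.71/√146.06 + 2.01/√48.00) = 0.2242/(0.2242 + 0.2901) = 0.436.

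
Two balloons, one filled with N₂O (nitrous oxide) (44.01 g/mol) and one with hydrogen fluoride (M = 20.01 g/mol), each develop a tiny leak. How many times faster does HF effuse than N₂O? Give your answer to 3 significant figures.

1.48

Since effusion rate ∝ 1/√M, rate_HF/rate_N₂O = √(M_N₂O/M_HF) = √(44.01/20.01) = √2.199 = 1.48.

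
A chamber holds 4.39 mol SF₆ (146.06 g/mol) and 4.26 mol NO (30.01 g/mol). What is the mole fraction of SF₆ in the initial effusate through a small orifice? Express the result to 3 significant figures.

0.318

Rate_i ∝ x_i/√M_i (Graham's law weighted by mole fraction), so the effusate composition follows n_i/√M_i.
So x_SF₆ in the escaping gas = (n_SF₆/√M_SF₆) / Σ(n_i/√M_i)
= (4.39/√146.06) / (4.39/√146.06 + 4.26/√30.01) = 0.3632/(0.3632 + 0.7776) = 0.318.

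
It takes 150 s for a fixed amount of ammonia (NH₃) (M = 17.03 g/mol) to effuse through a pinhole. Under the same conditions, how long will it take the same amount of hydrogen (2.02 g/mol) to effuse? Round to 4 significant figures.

51.66 s

By Graham's law, t_H₂/t_NH₃ = √(M_H₂/M_NH₃) = √(2.02/17.03) = √0.1186 = 0.3444.
So the time for H₂ is 150 × 0.3444 = 51.66 s.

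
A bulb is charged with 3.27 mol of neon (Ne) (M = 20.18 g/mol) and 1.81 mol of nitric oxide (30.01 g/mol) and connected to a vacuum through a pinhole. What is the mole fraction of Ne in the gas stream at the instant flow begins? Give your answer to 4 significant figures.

The effusion rate of species i is ∝ p_i/√M_i ∝ n_i/√M_i.
So x_Ne in the escaping gas = (n_Ne/√M_Ne) / Σ(n_i/√M_i)
= (3.27/√20.18) / (3.27/√20.18 + 1.81/√30.01) = 0.7279/(0.7279 + 0.3304) = 0.6878.

0.6878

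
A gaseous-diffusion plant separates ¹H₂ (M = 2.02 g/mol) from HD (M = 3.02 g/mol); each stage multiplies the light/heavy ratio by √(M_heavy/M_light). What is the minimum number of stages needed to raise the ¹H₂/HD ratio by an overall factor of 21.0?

16

Single-stage factor α = √(3.02/2.02), so ln α = ½ ln(1.49505) = 0.2011.
Need α^N ≥ 21.0 ⇒ N ≥ ln(21.0) / ln α = 3.045 / 0.2011 = 15.14.
Minimum whole number of stages: N = 16.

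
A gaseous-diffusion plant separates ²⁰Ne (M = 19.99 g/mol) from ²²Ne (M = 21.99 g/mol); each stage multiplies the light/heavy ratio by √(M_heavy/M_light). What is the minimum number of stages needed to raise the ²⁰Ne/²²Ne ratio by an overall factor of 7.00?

With α = √(21.99/19.99) per stage, ln α = ½ ln(1.10005) = 0.04768.
Need α^N ≥ 7.00 ⇒ N ≥ ln(7.00) / ln α = 1.946 / 0.04768 = 40.81.
So at least 41 stages are needed.

41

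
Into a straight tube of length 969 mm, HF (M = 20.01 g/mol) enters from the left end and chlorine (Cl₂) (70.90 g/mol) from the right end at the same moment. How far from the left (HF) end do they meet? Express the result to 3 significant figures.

In equal time, each gas travels a distance ∝ its rate ∝ 1/√M, so d_HF/d_Cl₂ = √(M_Cl₂/M_HF) = √(70.90/20.01) = 1.882.
With d_HF + d_Cl₂ = 969 mm, d_Cl₂ = 969/(1 + 1.882) = 336.2 mm.
d_HF = 969 − 336.2 = 633 mm.

633 mm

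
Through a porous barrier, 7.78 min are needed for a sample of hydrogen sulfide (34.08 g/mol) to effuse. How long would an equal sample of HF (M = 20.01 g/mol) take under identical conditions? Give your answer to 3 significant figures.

From Graham's law, t_HF/t_H₂S = √(M_HF/M_H₂S) = √(20.01/34.08) = √0.5871 = 0.7663.
So the time for HF is 7.78 × 0.7663 = 5.96 min.

5.96 min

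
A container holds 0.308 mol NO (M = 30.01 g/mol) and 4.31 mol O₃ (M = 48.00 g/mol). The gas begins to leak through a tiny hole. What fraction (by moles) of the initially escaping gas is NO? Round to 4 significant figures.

Effusion rate of each component ∝ n_i/√M_i (partial pressure × 1/√M).
So x_NO in the escaping gas = (n_NO/√M_NO) / Σ(n_i/√M_i)
= (0.308/√30.01) / (0.308/√30.01 + 4.31/√48.00) = 0.05622/(0.05622 + 0.6221) = 0.08289.

0.08289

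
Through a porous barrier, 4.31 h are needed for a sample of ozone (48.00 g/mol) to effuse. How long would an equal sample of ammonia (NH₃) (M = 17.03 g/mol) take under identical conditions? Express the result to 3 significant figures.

2.57 h

Using Graham's law: t_NH₃/t_O₃ = √(M_NH₃/M_O₃) = √(17.03/48.00) = √0.3548 = 0.5956.
So the time for NH₃ is 4.31 × 0.5956 = 2.57 h.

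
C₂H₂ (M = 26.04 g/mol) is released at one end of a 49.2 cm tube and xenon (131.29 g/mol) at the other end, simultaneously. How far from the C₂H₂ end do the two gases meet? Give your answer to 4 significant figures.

In equal time, each gas travels a distance ∝ its rate ∝ 1/√M, so d_C₂H₂/d_Xe = √(M_Xe/M_C₂H₂) = √(131.29/26.04) = 2.245.
With d_C₂H₂ + d_Xe = 49.2 cm, d_Xe = 49.2/(1 + 2.245) = 15.16 cm.
d_C₂H₂ = 49.2 − 15.16 = 34.04 cm.

34.04 cm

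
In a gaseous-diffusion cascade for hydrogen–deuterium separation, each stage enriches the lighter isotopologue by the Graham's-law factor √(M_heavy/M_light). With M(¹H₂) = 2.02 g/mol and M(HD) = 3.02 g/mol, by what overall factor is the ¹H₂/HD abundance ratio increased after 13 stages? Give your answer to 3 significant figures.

Each stage multiplies the ratio by α = √(3.02/2.02), so after 13 stages the overall factor is α^13 = (3.02/2.02)^(13/2).
= 1.49505^(13/2) = 13.7.

13.7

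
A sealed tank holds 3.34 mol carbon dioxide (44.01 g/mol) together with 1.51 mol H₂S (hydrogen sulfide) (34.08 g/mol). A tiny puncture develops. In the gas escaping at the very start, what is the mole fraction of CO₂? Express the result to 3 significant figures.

0.661

The effusion rate of species i is ∝ p_i/√M_i ∝ n_i/√M_i.
So x_CO₂ in the escaping gas = (n_CO₂/√M_CO₂) / Σ(n_i/√M_i)
= (3.34/√44.01) / (3.34/√44.01 + 1.51/√34.08) = 0.5035/(0.5035 + 0.2587) = 0.661.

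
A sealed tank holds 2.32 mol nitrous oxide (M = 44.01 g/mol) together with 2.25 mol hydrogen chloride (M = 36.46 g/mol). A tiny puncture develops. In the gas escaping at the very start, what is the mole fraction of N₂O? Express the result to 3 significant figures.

0.484

Each component's effusion rate ∝ (its partial pressure)·(1/√M) ∝ n_i/√M_i.
So x_N₂O in the escaping gas = (n_N₂O/√M_N₂O) / Σ(n_i/√M_i)
= (2.32/√44.01) / (2.32/√44.01 + 2.25/√36.46) = 0.3497/(0.3497 + 0.3726) = 0.484.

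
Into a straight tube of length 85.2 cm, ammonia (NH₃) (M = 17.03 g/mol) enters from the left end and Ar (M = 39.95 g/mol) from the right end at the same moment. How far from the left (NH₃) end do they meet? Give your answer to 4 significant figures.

51.55 cm

In equal time, each gas travels a distance ∝ its rate ∝ 1/√M, so d_NH₃/d_Ar = √(M_Ar/M_NH₃) = √(39.95/17.03) = 1.532.
With d_NH₃ + d_Ar = 85.2 cm, d_Ar = 85.2/(1 + 1.532) = 33.65 cm.
d_NH₃ = 85.2 − 33.65 = 51.55 cm.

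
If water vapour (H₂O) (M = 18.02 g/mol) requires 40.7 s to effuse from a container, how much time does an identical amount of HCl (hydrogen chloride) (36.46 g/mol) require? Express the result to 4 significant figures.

By Graham's law, t_HCl/t_H₂O = √(M_HCl/M_H₂O) = √(36.46/18.02) = √2.023 = 1.422.
So the time for HCl is 40.7 × 1.422 = 57.89 s.

57.89 s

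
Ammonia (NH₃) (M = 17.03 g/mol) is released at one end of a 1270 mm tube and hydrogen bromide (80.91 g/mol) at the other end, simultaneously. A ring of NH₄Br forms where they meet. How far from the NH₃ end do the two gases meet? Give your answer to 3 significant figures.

871 mm

The fronts meet when d_NH₃ + d_HBr = L with d_NH₃/d_HBr = √(M_HBr/M_NH₃) (Graham's law). Here √(M_HBr/M_NH₃) = √(80.91/17.03) = 2.180.
With d_NH₃ + d_HBr = 1270 mm, d_HBr = 1270/(1 + 2.180) = 399.4 mm.
d_NH₃ = 1270 − 399.4 = 871 mm.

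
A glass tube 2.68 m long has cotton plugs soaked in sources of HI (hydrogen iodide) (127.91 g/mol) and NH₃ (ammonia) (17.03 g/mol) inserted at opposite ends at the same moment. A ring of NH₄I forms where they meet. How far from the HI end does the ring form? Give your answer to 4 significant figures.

Distances travelled in equal time are proportional to diffusion rates, so d_HI/d_NH₃ = √(M_NH₃/M_HI) = √(17.03/127.91) = 0.3649.
With d_HI + d_NH₃ = 2.68 m, d_NH₃ = 2.68/(1 + 0.3649) = 1.964 m.
d_HI = 2.68 − 1.964 = 0.7165 m.

0.7165 m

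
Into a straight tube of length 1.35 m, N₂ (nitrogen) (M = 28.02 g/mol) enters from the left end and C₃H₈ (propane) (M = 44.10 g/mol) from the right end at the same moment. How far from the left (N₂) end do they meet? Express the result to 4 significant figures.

The fronts meet when d_N₂ + d_C₃H₈ = L with d_N₂/d_C₃H₈ = √(M_C₃H₈/M_N₂) (Graham's law). Here √(M_C₃H₈/M_N₂) = √(44.10/28.02) = 1.255.
With d_N₂ + d_C₃H₈ = 1.35 m, d_C₃H₈ = 1.35/(1 + 1.255) = 0.5988 m.
d_N₂ = 1.35 − 0.5988 = 0.7512 m.

0.7512 m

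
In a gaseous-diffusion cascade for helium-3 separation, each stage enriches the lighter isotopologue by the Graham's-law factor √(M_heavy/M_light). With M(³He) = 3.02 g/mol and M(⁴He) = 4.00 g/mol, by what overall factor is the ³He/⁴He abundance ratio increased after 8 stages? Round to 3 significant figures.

3.08

After 8 stages the ratio has grown by (√(4.00/3.02))^8 = (4.00/3.02)^(8/2).
= 1.32450^4 = 3.08.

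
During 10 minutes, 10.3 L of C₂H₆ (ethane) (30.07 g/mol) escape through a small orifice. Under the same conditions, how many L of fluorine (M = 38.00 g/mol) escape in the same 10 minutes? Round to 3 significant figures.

9.16 L

Graham's law gives rate_F₂/rate_C₂H₆ = √(M_C₂H₆/M_F₂) = √(30.07/38.00) = √0.7913 = 0.8896.
So the volume for F₂ is 10.3 × 0.8896 = 9.16 L.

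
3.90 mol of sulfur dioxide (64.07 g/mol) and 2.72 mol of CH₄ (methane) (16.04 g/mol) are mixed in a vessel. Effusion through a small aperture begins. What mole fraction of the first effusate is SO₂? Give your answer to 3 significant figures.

0.418

Effusion rate of each component ∝ n_i/√M_i (partial pressure × 1/√M).
So x_SO₂ in the escaping gas = (n_SO₂/√M_SO₂) / Σ(n_i/√M_i)
= (3.90/√64.07) / (3.90/√64.07 + 2.72/√16.04) = 0.4872/(0.4872 + 0.6792) = 0.418.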